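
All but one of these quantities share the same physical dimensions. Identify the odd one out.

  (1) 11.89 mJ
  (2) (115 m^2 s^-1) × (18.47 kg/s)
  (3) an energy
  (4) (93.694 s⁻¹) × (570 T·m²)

(4)

Reduce each to base SI dimensions:
  (1) J = N·m = kg·m²·s⁻²
  (2) [m²·s⁻¹] · [kg·s⁻¹] = kg·m²·s⁻²
  (3) [energy] = kg·m²·s⁻²
  (4) [s⁻¹] · [kg·m²·s⁻²·A⁻¹] = kg·m²·s⁻³·A⁻¹
All reduce to kg·m²·s⁻² except (4), which is kg·m²·s⁻³·A⁻¹.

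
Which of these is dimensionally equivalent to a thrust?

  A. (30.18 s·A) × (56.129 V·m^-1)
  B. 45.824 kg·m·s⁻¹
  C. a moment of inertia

A.

Reference: [thrust] = kg·m·s⁻².
Each option:
  A. [s·A] · [kg·m·s⁻³·A⁻¹] = kg·m·s⁻²  ← same
  B. kg·m·s⁻¹
  C. [moment of inertia] = kg·m²
Only A. matches kg·m·s⁻².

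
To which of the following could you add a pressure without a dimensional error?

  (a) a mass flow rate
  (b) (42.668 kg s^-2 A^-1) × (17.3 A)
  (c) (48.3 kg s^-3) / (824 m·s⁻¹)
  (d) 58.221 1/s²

(c)

Reference: [pressure] = kg·m⁻¹·s⁻².
Each option:
  (a) [mass flow rate] = kg·s⁻¹
  (b) [kg·s⁻²·A⁻¹] · [A] = kg·s⁻²
  (c) [kg·s⁻³] / [m·s⁻¹] = kg·m⁻¹·s⁻²  ← same
  (d) s⁻²
Only (c) matches kg·m⁻¹·s⁻².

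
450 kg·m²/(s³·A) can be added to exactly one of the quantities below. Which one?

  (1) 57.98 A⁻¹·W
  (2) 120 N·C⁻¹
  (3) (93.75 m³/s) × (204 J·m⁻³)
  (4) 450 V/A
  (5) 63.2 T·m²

(1)

Reference: kg·m²·s⁻³·A⁻¹.
Each option:
  (1) W·A⁻¹ = J·s⁻¹·A⁻¹ = kg·m²·s⁻³·A⁻¹  ← same
  (2) N·C⁻¹ = kg·m·s⁻²·(s·A)⁻¹ = kg·m·s⁻³·A⁻¹
  (3) [m³·s⁻¹] · [kg·m⁻¹·s⁻²] = kg·m²·s⁻³
  (4) V·A⁻¹ = J·C⁻¹·A⁻¹ = kg·m²·s⁻³·A⁻²
  (5) T·m² = Wb·m⁻²·m² = kg·m²·s⁻²·A⁻¹
Only (1) matches kg·m²·s⁻³·A⁻¹.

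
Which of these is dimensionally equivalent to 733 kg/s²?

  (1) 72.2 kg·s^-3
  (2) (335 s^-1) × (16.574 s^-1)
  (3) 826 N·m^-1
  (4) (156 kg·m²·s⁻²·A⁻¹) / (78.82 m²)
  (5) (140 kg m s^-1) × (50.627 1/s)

(3)

Reference: kg·s⁻².
Each option:
  (1) kg·s⁻³
  (2) [s⁻¹] · [s⁻¹] = s⁻²
  (3) N·m⁻¹ = kg·m·s⁻²·m⁻¹ = kg·s⁻²  ← same
  (4) [kg·m²·s⁻²·A⁻¹] / [m²] = kg·s⁻²·A⁻¹
  (5) [kg·m·s⁻¹] · [s⁻¹] = kg·m·s⁻²
Only (3) matches kg·s⁻².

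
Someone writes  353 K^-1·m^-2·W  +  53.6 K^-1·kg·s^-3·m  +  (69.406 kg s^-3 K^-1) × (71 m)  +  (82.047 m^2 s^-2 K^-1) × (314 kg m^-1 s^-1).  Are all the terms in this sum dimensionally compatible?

No

Work out the base dimensions of each:
  353 K^-1·m^-2·W:  W·m⁻²·K⁻¹ = J·s⁻¹·m⁻²·K⁻¹ = kg·s⁻³·K⁻¹
  53.6 K^-1·kg·s^-3·m:  kg·m·s⁻³·K⁻¹
  (69.406 kg s^-3 K^-1) × (71 m):  [kg·s⁻³·K⁻¹] · [m] = kg·m·s⁻³·K⁻¹
  (82.047 m^2 s^-2 K^-1) × (314 kg m^-1 s^-1):  [m²·s⁻²·K⁻¹] · [kg·m⁻¹·s⁻¹] = kg·m·s⁻³·K⁻¹
The terms do not share a single dimension (kg·m·s⁻³·K⁻¹ vs kg·s⁻³·K⁻¹).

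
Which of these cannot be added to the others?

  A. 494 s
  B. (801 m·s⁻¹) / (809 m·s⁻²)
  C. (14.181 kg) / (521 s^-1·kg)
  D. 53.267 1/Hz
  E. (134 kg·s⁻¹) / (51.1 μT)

Expand each in SI base units:
  A. s
  B. [m·s⁻¹] / [m·s⁻²] = s
  C. [kg] / [kg·s⁻¹] = s
  D. Hz⁻¹ = (s⁻¹)⁻¹ = s
  E. [kg·s⁻¹] / [kg·s⁻²·A⁻¹] = s·A
All reduce to s except E., which is s·A.

E.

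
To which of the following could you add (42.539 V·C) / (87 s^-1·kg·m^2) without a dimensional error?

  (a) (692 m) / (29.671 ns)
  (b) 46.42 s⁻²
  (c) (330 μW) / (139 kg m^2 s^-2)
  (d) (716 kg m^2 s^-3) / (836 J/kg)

(c)

Reference: [kg·m²·s⁻²] / [kg·m²·s⁻¹] = s⁻¹.
Each option:
  (a) [m] / [s] = m·s⁻¹
  (b) s⁻²
  (c) [kg·m²·s⁻³] / [kg·m²·s⁻²] = s⁻¹  ← same
  (d) [kg·m²·s⁻³] / [m²·s⁻²] = kg·s⁻¹
Only (c) matches s⁻¹.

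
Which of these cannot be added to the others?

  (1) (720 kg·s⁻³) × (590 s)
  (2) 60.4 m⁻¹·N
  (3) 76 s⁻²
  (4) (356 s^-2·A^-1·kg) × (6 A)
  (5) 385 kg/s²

(3)

Expand each in SI base units:
  (1) [kg·s⁻³] · [s] = kg·s⁻²
  (2) N·m⁻¹ = kg·m·s⁻²·m⁻¹ = kg·s⁻²
  (3) s⁻²
  (4) [kg·s⁻²·A⁻¹] · [A] = kg·s⁻²
  (5) kg·s⁻²
All reduce to kg·s⁻² except (3), which is s⁻².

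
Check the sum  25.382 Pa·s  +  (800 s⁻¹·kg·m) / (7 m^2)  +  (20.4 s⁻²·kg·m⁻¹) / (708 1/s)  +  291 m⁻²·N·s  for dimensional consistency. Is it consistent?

Expand each in SI base units:
  25.382 Pa·s:  Pa·s = N·m⁻²·s = kg·m⁻¹·s⁻¹
  (800 s⁻¹·kg·m) / (7 m^2):  [kg·m·s⁻¹] / [m²] = kg·m⁻¹·s⁻¹
  (20.4 s⁻²·kg·m⁻¹) / (708 1/s):  [kg·m⁻¹·s⁻²] / [s⁻¹] = kg·m⁻¹·s⁻¹
  291 m⁻²·N·s:  N·s·m⁻² = kg·m·s⁻²·s·m⁻² = kg·m⁻¹·s⁻¹
Every term reduces to kg·m⁻¹·s⁻¹.

Yes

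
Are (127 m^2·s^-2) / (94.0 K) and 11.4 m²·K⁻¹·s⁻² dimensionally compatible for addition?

Yes

Work out the base dimensions of each:
  (127 m^2·s^-2) / (94.0 K):  [m²·s⁻²] / [K] = m²·s⁻²·K⁻¹
  11.4 m²·K⁻¹·s⁻²:  m²·s⁻²·K⁻¹
Both are m²·s⁻²·K⁻¹, so they have the same dimensions and can be added.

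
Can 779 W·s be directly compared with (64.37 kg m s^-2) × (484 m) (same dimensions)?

Yes

Expand each in SI base units:
  779 W·s:  W·s = J·s⁻¹·s = kg·m²·s⁻²
  (64.37 kg m s^-2) × (484 m):  [kg·m·s⁻²] · [m] = kg·m²·s⁻²
Both are kg·m²·s⁻², so they have the same dimensions and can be added.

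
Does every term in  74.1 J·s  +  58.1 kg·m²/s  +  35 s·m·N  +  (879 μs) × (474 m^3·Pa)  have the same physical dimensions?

Reduce each to base SI dimensions:
  74.1 J·s:  J·s = N·m·s = kg·m²·s⁻¹
  58.1 kg·m²/s:  kg·m²·s⁻¹
  35 s·m·N:  N·m·s = kg·m·s⁻²·m·s = kg·m²·s⁻¹
  (879 μs) × (474 m^3·Pa):  [s] · [kg·m²·s⁻²] = kg·m²·s⁻¹
Every term reduces to kg·m²·s⁻¹.

Yes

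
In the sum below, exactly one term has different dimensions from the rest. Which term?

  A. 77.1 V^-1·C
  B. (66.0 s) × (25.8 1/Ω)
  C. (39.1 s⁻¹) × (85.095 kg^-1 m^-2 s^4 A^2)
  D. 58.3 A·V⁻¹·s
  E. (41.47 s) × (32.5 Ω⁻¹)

Expand each in SI base units:
  A. C·V⁻¹ = s·A·(J·C⁻¹)⁻¹ = kg⁻¹·m⁻²·s⁴·A²
  B. [s] · [kg⁻¹·m⁻²·s³·A²] = kg⁻¹·m⁻²·s⁴·A²
  C. [s⁻¹] · [kg⁻¹·m⁻²·s⁴·A²] = kg⁻¹·m⁻²·s³·A²
  D. A·s·V⁻¹ = A·s·(J·C⁻¹)⁻¹ = kg⁻¹·m⁻²·s⁴·A²
  E. [s] · [kg⁻¹·m⁻²·s³·A²] = kg⁻¹·m⁻²·s⁴·A²
All reduce to kg⁻¹·m⁻²·s⁴·A² except C., which is kg⁻¹·m⁻²·s³·A².

C.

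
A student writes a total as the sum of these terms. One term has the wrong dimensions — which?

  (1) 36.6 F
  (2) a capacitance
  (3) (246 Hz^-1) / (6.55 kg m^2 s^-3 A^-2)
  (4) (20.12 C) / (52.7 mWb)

In SI base units:
  (1) F = C·V⁻¹ = kg⁻¹·m⁻²·s⁴·A²
  (2) [capacitance] = kg⁻¹·m⁻²·s⁴·A²
  (3) [s] / [kg·m²·s⁻³·A⁻²] = kg⁻¹·m⁻²·s⁴·A²
  (4) [s·A] / [kg·m²·s⁻²·A⁻¹] = kg⁻¹·m⁻²·s³·A²
All reduce to kg⁻¹·m⁻²·s⁴·A² except (4), which is kg⁻¹·m⁻²·s³·A².

(4)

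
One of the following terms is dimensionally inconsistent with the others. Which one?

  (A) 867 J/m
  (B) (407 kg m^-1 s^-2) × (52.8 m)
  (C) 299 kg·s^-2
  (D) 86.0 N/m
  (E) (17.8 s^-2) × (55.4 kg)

(A)

Expand each in SI base units:
  (A) J·m⁻¹ = N·m·m⁻¹ = kg·m·s⁻²
  (B) [kg·m⁻¹·s⁻²] · [m] = kg·s⁻²
  (C) kg·s⁻²
  (D) N·m⁻¹ = kg·m·s⁻²·m⁻¹ = kg·s⁻²
  (E) [s⁻²] · [kg] = kg·s⁻²
All reduce to kg·s⁻² except (A), which is kg·m·s⁻².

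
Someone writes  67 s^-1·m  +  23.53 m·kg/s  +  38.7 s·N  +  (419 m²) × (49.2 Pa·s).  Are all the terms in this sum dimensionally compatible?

No

Expand each in SI base units:
  67 s^-1·m:  m·s⁻¹
  23.53 m·kg/s:  kg·m·s⁻¹
  38.7 s·N:  N·s = kg·m·s⁻²·s = kg·m·s⁻¹
  (419 m²) × (49.2 Pa·s):  [m²] · [kg·m⁻¹·s⁻¹] = kg·m·s⁻¹
The terms do not share a single dimension (kg·m·s⁻¹ vs m·s⁻¹).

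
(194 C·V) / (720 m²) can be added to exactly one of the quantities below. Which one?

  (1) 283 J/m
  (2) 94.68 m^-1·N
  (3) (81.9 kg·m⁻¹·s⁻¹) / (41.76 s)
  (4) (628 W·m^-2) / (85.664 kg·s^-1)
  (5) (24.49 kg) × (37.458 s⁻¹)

(2)

Reference: [kg·m²·s⁻²] / [m²] = kg·s⁻².
Each option:
  (1) J·m⁻¹ = N·m·m⁻¹ = kg·m·s⁻²
  (2) N·m⁻¹ = kg·m·s⁻²·m⁻¹ = kg·s⁻²  ← same
  (3) [kg·m⁻¹·s⁻¹] / [s] = kg·m⁻¹·s⁻²
  (4) [kg·s⁻³] / [kg·s⁻¹] = s⁻²
  (5) [kg] · [s⁻¹] = kg·s⁻¹
Only (2) matches kg·s⁻².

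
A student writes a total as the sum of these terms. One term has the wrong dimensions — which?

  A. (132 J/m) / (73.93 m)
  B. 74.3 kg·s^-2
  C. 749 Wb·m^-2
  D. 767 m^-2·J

C.

Reduce each to base SI dimensions:
  A. [kg·m·s⁻²] / [m] = kg·s⁻²
  B. kg·s⁻²
  C. Wb·m⁻² = V·s·m⁻² = kg·s⁻²·A⁻¹
  D. J·m⁻² = N·m·m⁻² = kg·s⁻²
All reduce to kg·s⁻² except C., which is kg·s⁻²·A⁻¹.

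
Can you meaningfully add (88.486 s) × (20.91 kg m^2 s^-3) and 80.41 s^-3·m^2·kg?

No

Expand each in SI base units:
  (88.486 s) × (20.91 kg m^2 s^-3):  [s] · [kg·m²·s⁻³] = kg·m²·s⁻²
  80.41 s^-3·m^2·kg:  kg·m²·s⁻³
kg·m²·s⁻² ≠ kg·m²·s⁻³, so they cannot be added.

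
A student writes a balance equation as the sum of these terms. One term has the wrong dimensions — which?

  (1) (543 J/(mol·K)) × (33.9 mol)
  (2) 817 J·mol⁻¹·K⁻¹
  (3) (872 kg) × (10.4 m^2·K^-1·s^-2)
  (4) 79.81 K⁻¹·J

(2)

Expand each in SI base units:
  (1) [kg·m²·s⁻²·K⁻¹·mol⁻¹] · [mol] = kg·m²·s⁻²·K⁻¹
  (2) J·mol⁻¹·K⁻¹ = N·m·mol⁻¹·K⁻¹ = kg·m²·s⁻²·K⁻¹·mol⁻¹
  (3) [kg] · [m²·s⁻²·K⁻¹] = kg·m²·s⁻²·K⁻¹
  (4) J·K⁻¹ = N·m·K⁻¹ = kg·m²·s⁻²·K⁻¹
All reduce to kg·m²·s⁻²·K⁻¹ except (2), which is kg·m²·s⁻²·K⁻¹·mol⁻¹.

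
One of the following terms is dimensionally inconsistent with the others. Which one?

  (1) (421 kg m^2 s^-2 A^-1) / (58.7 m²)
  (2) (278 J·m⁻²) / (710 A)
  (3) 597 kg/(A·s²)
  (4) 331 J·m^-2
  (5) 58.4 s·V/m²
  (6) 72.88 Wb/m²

Work out the base dimensions of each:
  (1) [kg·m²·s⁻²·A⁻¹] / [m²] = kg·s⁻²·A⁻¹
  (2) [kg·s⁻²] / [A] = kg·s⁻²·A⁻¹
  (3) kg·s⁻²·A⁻¹
  (4) J·m⁻² = N·m·m⁻² = kg·s⁻²
  (5) V·s·m⁻² = J·C⁻¹·s·m⁻² = kg·s⁻²·A⁻¹
  (6) Wb·m⁻² = V·s·m⁻² = kg·s⁻²·A⁻¹
All reduce to kg·s⁻²·A⁻¹ except (4), which is kg·s⁻².

(4)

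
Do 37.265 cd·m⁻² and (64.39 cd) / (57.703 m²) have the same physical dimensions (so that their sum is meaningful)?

Yes

Work out the base dimensions of each:
  37.265 cd·m⁻²:  cd·m⁻² = m⁻²·cd
  (64.39 cd) / (57.703 m²):  [cd] / [m²] = m⁻²·cd
Both are m⁻²·cd, so they have the same dimensions and can be added.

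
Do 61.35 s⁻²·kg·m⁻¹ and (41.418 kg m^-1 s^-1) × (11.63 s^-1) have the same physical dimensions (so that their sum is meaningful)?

Yes

Expand each in SI base units:
  61.35 s⁻²·kg·m⁻¹:  kg·m⁻¹·s⁻²
  (41.418 kg m^-1 s^-1) × (11.63 s^-1):  [kg·m⁻¹·s⁻¹] · [s⁻¹] = kg·m⁻¹·s⁻²
Both are kg·m⁻¹·s⁻², so they have the same dimensions and can be added.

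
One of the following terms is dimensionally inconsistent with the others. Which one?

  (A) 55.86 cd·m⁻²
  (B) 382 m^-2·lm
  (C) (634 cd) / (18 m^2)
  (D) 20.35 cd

(D)

In SI base units:
  (A) cd·m⁻² = m⁻²·cd
  (B) lm·m⁻² = cd·m⁻² = m⁻²·cd
  (C) [cd] / [m²] = m⁻²·cd
  (D) cd
All reduce to m⁻²·cd except (D), which is cd.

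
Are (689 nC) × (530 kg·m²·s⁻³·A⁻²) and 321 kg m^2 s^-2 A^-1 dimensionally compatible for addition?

Dimensions:
  (689 nC) × (530 kg·m²·s⁻³·A⁻²):  [s·A] · [kg·m²·s⁻³·A⁻²] = kg·m²·s⁻²·A⁻¹
  321 kg m^2 s^-2 A^-1:  kg·m²·s⁻²·A⁻¹
Both are kg·m²·s⁻²·A⁻¹, so they have the same dimensions and can be added.

Yes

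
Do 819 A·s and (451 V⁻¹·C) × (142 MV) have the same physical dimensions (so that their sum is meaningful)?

Reduce each to base SI dimensions:
  819 A·s:  A·s = s·A
  (451 V⁻¹·C) × (142 MV):  [kg⁻¹·m⁻²·s⁴·A²] · [kg·m²·s⁻³·A⁻¹] = s·A
Both are s·A, so they have the same dimensions and can be added.

Yes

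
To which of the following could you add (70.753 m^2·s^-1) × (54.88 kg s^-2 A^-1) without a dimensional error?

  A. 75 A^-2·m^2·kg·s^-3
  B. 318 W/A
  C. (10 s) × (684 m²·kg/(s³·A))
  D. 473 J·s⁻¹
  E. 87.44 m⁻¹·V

Reference: [m²·s⁻¹] · [kg·s⁻²·A⁻¹] = kg·m²·s⁻³·A⁻¹.
Each option:
  A. kg·m²·s⁻³·A⁻²
  B. W·A⁻¹ = J·s⁻¹·A⁻¹ = kg·m²·s⁻³·A⁻¹  ← same
  C. [s] · [kg·m²·s⁻³·A⁻¹] = kg·m²·s⁻²·A⁻¹
  D. J·s⁻¹ = N·m·s⁻¹ = kg·m²·s⁻³
  E. V·m⁻¹ = J·C⁻¹·m⁻¹ = kg·m·s⁻³·A⁻¹
Only B. matches kg·m²·s⁻³·A⁻¹.

B.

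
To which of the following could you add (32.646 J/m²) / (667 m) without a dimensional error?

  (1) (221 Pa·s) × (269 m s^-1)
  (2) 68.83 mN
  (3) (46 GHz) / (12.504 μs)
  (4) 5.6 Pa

(4)

Reference: [kg·s⁻²] / [m] = kg·m⁻¹·s⁻².
Each option:
  (1) [kg·m⁻¹·s⁻¹] · [m·s⁻¹] = kg·s⁻²
  (2) N = kg·m·s⁻²
  (3) [s⁻¹] / [s] = s⁻²
  (4) Pa = N·m⁻² = kg·m⁻¹·s⁻²  ← same
Only (4) matches kg·m⁻¹·s⁻².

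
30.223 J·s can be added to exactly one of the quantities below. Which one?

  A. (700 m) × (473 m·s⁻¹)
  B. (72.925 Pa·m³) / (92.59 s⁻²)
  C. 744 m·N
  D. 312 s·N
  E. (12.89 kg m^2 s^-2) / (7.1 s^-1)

Reference: J·s = N·m·s = kg·m²·s⁻¹.
Each option:
  A. [m] · [m·s⁻¹] = m²·s⁻¹
  B. [kg·m²·s⁻²] / [s⁻²] = kg·m²
  C. N·m = kg·m·s⁻²·m = kg·m²·s⁻²
  D. N·s = kg·m·s⁻²·s = kg·m·s⁻¹
  E. [kg·m²·s⁻²] / [s⁻¹] = kg·m²·s⁻¹  ← same
Only E. matches kg·m²·s⁻¹.

E.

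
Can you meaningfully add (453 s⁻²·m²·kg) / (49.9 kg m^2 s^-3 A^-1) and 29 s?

No

Reduce each to base SI dimensions:
  (453 s⁻²·m²·kg) / (49.9 kg m^2 s^-3 A^-1):  [kg·m²·s⁻²] / [kg·m²·s⁻³·A⁻¹] = s·A
  29 s:  s
s·A ≠ s, so they cannot be added.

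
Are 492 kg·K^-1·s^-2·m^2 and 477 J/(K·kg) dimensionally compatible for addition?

No

Dimensions:
  492 kg·K^-1·s^-2·m^2:  kg·m²·s⁻²·K⁻¹
  477 J/(K·kg):  J·kg⁻¹·K⁻¹ = N·m·kg⁻¹·K⁻¹ = m²·s⁻²·K⁻¹
kg·m²·s⁻²·K⁻¹ ≠ m²·s⁻²·K⁻¹, so they cannot be added.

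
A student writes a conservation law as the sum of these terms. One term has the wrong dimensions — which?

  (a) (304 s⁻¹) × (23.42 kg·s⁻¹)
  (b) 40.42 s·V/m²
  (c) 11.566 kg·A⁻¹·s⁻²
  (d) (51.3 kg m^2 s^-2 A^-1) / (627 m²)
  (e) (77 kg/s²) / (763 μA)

(a)

Work out the base dimensions of each:
  (a) [s⁻¹] · [kg·s⁻¹] = kg·s⁻²
  (b) V·s·m⁻² = J·C⁻¹·s·m⁻² = kg·s⁻²·A⁻¹
  (c) kg·s⁻²·A⁻¹
  (d) [kg·m²·s⁻²·A⁻¹] / [m²] = kg·s⁻²·A⁻¹
  (e) [kg·s⁻²] / [A] = kg·s⁻²·A⁻¹
All reduce to kg·s⁻²·A⁻¹ except (a), which is kg·s⁻².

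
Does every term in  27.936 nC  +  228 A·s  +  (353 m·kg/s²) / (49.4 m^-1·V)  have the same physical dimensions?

Yes

In SI base units:
  27.936 nC:  C = s·A
  228 A·s:  A·s = s·A
  (353 m·kg/s²) / (49.4 m^-1·V):  [kg·m·s⁻²] / [kg·m·s⁻³·A⁻¹] = s·A
Every term reduces to s·A.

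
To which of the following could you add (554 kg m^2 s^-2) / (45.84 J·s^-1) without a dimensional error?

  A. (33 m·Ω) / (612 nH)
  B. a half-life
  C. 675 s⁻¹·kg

Reference: [kg·m²·s⁻²] / [kg·m²·s⁻³] = s.
Each option:
  A. [kg·m³·s⁻³·A⁻²] / [kg·m²·s⁻²·A⁻²] = m·s⁻¹
  B. [half-life] = s  ← same
  C. kg·s⁻¹
Only B. matches s.

B.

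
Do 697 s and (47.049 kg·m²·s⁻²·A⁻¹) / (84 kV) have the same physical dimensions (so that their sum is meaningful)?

Yes

Expand each in SI base units:
  697 s:  s
  (47.049 kg·m²·s⁻²·A⁻¹) / (84 kV):  [kg·m²·s⁻²·A⁻¹] / [kg·m²·s⁻³·A⁻¹] = s
Both are s, so they have the same dimensions and can be added.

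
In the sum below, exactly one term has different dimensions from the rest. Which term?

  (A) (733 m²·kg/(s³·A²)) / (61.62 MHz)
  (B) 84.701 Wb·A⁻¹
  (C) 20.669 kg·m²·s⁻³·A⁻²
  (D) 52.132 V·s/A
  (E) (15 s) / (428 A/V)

(C)

In SI base units:
  (A) [kg·m²·s⁻³·A⁻²] / [s⁻¹] = kg·m²·s⁻²·A⁻²
  (B) Wb·A⁻¹ = V·s·A⁻¹ = kg·m²·s⁻²·A⁻²
  (C) kg·m²·s⁻³·A⁻²
  (D) V·s·A⁻¹ = J·C⁻¹·s·A⁻¹ = kg·m²·s⁻²·A⁻²
  (E) [s] / [kg⁻¹·m⁻²·s³·A²] = kg·m²·s⁻²·A⁻²
All reduce to kg·m²·s⁻²·A⁻² except (C), which is kg·m²·s⁻³·A⁻².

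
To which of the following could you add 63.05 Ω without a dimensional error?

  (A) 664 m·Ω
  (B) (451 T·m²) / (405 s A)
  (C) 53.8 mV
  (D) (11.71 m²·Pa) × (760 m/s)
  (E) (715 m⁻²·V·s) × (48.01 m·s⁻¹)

Reference: Ω = V·A⁻¹ = kg·m²·s⁻³·A⁻².
Each option:
  (A) Ω·m = V·A⁻¹·m = kg·m³·s⁻³·A⁻²
  (B) [kg·m²·s⁻²·A⁻¹] / [s·A] = kg·m²·s⁻³·A⁻²  ← same
  (C) V = J·C⁻¹ = kg·m²·s⁻³·A⁻¹
  (D) [kg·m·s⁻²] · [m·s⁻¹] = kg·m²·s⁻³
  (E) [kg·s⁻²·A⁻¹] · [m·s⁻¹] = kg·m·s⁻³·A⁻¹
Only (B) matches kg·m²·s⁻³·A⁻².

(B)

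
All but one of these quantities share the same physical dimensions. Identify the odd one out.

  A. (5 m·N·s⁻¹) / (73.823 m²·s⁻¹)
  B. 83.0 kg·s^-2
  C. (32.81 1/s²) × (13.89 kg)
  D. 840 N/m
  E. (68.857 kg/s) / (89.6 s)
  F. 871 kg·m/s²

F.

Work out the base dimensions of each:
  A. [kg·m²·s⁻³] / [m²·s⁻¹] = kg·s⁻²
  B. kg·s⁻²
  C. [s⁻²] · [kg] = kg·s⁻²
  D. N·m⁻¹ = kg·m·s⁻²·m⁻¹ = kg·s⁻²
  E. [kg·s⁻¹] / [s] = kg·s⁻²
  F. kg·m·s⁻²
All reduce to kg·s⁻² except F., which is kg·m·s⁻².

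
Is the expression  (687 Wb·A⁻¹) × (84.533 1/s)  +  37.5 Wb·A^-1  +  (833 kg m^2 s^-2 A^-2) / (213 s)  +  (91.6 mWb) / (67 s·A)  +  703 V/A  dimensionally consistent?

No

In SI base units:
  (687 Wb·A⁻¹) × (84.533 1/s):  [kg·m²·s⁻²·A⁻²] · [s⁻¹] = kg·m²·s⁻³·A⁻²
  37.5 Wb·A^-1:  Wb·A⁻¹ = V·s·A⁻¹ = kg·m²·s⁻²·A⁻²
  (833 kg m^2 s^-2 A^-2) / (213 s):  [kg·m²·s⁻²·A⁻²] / [s] = kg·m²·s⁻³·A⁻²
  (91.6 mWb) / (67 s·A):  [kg·m²·s⁻²·A⁻¹] / [s·A] = kg·m²·s⁻³·A⁻²
  703 V/A:  V·A⁻¹ = J·C⁻¹·A⁻¹ = kg·m²·s⁻³·A⁻²
The terms do not share a single dimension (kg·m²·s⁻²·A⁻² vs kg·m²·s⁻³·A⁻²).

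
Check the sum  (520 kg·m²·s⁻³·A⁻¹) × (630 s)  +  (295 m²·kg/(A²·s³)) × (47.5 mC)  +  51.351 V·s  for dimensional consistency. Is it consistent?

Yes

In SI base units:
  (520 kg·m²·s⁻³·A⁻¹) × (630 s):  [kg·m²·s⁻³·A⁻¹] · [s] = kg·m²·s⁻²·A⁻¹
  (295 m²·kg/(A²·s³)) × (47.5 mC):  [kg·m²·s⁻³·A⁻²] · [s·A] = kg·m²·s⁻²·A⁻¹
  51.351 V·s:  V·s = J·C⁻¹·s = kg·m²·s⁻²·A⁻¹
Every term reduces to kg·m²·s⁻²·A⁻¹.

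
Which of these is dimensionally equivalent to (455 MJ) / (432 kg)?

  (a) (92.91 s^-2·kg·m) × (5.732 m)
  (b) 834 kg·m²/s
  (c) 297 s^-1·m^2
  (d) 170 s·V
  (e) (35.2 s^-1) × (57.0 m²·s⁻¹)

Reference: [kg·m²·s⁻²] / [kg] = m²·s⁻².
Each option:
  (a) [kg·m·s⁻²] · [m] = kg·m²·s⁻²
  (b) kg·m²·s⁻¹
  (c) m²·s⁻¹
  (d) V·s = J·C⁻¹·s = kg·m²·s⁻²·A⁻¹
  (e) [s⁻¹] · [m²·s⁻¹] = m²·s⁻²  ← same
Only (e) matches m²·s⁻².

(e)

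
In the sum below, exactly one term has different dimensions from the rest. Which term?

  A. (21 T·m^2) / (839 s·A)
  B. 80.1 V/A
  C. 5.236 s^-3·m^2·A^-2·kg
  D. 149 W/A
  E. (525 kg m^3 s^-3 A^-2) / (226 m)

D.

Reduce each to base SI dimensions:
  A. [kg·m²·s⁻²·A⁻¹] / [s·A] = kg·m²·s⁻³·A⁻²
  B. V·A⁻¹ = J·C⁻¹·A⁻¹ = kg·m²·s⁻³·A⁻²
  C. kg·m²·s⁻³·A⁻²
  D. W·A⁻¹ = J·s⁻¹·A⁻¹ = kg·m²·s⁻³·A⁻¹
  E. [kg·m³·s⁻³·A⁻²] / [m] = kg·m²·s⁻³·A⁻²
All reduce to kg·m²·s⁻³·A⁻² except D., which is kg·m²·s⁻³·A⁻¹.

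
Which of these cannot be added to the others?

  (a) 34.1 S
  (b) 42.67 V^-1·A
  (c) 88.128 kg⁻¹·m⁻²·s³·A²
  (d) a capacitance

Work out the base dimensions of each:
  (a) S = Ω⁻¹ = kg⁻¹·m⁻²·s³·A²
  (b) A·V⁻¹ = A·(J·C⁻¹)⁻¹ = kg⁻¹·m⁻²·s³·A²
  (c) kg⁻¹·m⁻²·s³·A²
  (d) [capacitance] = kg⁻¹·m⁻²·s⁴·A²
All reduce to kg⁻¹·m⁻²·s³·A² except (d), which is kg⁻¹·m⁻²·s⁴·A².

(d)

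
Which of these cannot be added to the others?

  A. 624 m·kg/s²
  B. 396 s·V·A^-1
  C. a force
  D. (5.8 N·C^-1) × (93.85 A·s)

In SI base units:
  A. kg·m·s⁻²
  B. V·s·A⁻¹ = J·C⁻¹·s·A⁻¹ = kg·m²·s⁻²·A⁻²
  C. [force] = kg·m·s⁻²
  D. [kg·m·s⁻³·A⁻¹] · [s·A] = kg·m·s⁻²
All reduce to kg·m·s⁻² except B., which is kg·m²·s⁻²·A⁻².

B.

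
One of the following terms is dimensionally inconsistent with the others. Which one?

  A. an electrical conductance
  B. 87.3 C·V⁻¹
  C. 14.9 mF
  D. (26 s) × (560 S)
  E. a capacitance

Reduce each to base SI dimensions:
  A. [electrical conductance] = kg⁻¹·m⁻²·s³·A²
  B. C·V⁻¹ = s·A·(J·C⁻¹)⁻¹ = kg⁻¹·m⁻²·s⁴·A²
  C. F = C·V⁻¹ = kg⁻¹·m⁻²·s⁴·A²
  D. [s] · [kg⁻¹·m⁻²·s³·A²] = kg⁻¹·m⁻²·s⁴·A²
  E. [capacitance] = kg⁻¹·m⁻²·s⁴·A²
All reduce to kg⁻¹·m⁻²·s⁴·A² except A., which is kg⁻¹·m⁻²·s³·A².

A.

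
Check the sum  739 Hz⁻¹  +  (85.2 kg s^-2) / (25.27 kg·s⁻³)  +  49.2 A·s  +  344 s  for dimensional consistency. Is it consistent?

No

Work out the base dimensions of each:
  739 Hz⁻¹:  Hz⁻¹ = (s⁻¹)⁻¹ = s
  (85.2 kg s^-2) / (25.27 kg·s⁻³):  [kg·s⁻²] / [kg·s⁻³] = s
  49.2 A·s:  A·s = s·A
  344 s:  s
The terms do not share a single dimension (s vs s·A).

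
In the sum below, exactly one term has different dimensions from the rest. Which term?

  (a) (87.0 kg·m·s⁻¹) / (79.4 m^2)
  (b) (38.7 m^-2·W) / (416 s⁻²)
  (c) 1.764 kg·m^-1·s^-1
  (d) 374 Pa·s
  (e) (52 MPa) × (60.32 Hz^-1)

(b)

Work out the base dimensions of each:
  (a) [kg·m·s⁻¹] / [m²] = kg·m⁻¹·s⁻¹
  (b) [kg·s⁻³] / [s⁻²] = kg·s⁻¹
  (c) kg·m⁻¹·s⁻¹
  (d) Pa·s = N·m⁻²·s = kg·m⁻¹·s⁻¹
  (e) [kg·m⁻¹·s⁻²] · [s] = kg·m⁻¹·s⁻¹
All reduce to kg·m⁻¹·s⁻¹ except (b), which is kg·s⁻¹.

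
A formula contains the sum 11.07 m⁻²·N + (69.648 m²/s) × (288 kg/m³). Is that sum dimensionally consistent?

Reduce each to base SI dimensions:
  11.07 m⁻²·N:  N·m⁻² = kg·m·s⁻²·m⁻² = kg·m⁻¹·s⁻²
  (69.648 m²/s) × (288 kg/m³):  [m²·s⁻¹] · [kg·m⁻³] = kg·m⁻¹·s⁻¹
kg·m⁻¹·s⁻² ≠ kg·m⁻¹·s⁻¹, so they cannot be added.

No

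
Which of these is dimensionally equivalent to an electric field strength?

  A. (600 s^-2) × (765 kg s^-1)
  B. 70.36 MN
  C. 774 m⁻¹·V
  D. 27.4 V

C.

Reference: [electric field strength] = kg·m·s⁻³·A⁻¹.
Each option:
  A. [s⁻²] · [kg·s⁻¹] = kg·s⁻³
  B. N = kg·m·s⁻²
  C. V·m⁻¹ = J·C⁻¹·m⁻¹ = kg·m·s⁻³·A⁻¹  ← same
  D. V = J·C⁻¹ = kg·m²·s⁻³·A⁻¹
Only C. matches kg·m·s⁻³·A⁻¹.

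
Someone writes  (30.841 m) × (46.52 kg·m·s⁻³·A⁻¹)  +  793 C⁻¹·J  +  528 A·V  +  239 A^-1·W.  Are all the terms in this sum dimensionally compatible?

No

Expand each in SI base units:
  (30.841 m) × (46.52 kg·m·s⁻³·A⁻¹):  [m] · [kg·m·s⁻³·A⁻¹] = kg·m²·s⁻³·A⁻¹
  793 C⁻¹·J:  J·C⁻¹ = N·m·(s·A)⁻¹ = kg·m²·s⁻³·A⁻¹
  528 A·V:  V·A = J·C⁻¹·A = kg·m²·s⁻³
  239 A^-1·W:  W·A⁻¹ = J·s⁻¹·A⁻¹ = kg·m²·s⁻³·A⁻¹
The terms do not share a single dimension (kg·m²·s⁻³ vs kg·m²·s⁻³·A⁻¹).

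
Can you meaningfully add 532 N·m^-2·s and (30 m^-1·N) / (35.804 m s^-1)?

Dimensions:
  532 N·m^-2·s:  N·s·m⁻² = kg·m·s⁻²·s·m⁻² = kg·m⁻¹·s⁻¹
  (30 m^-1·N) / (35.804 m s^-1):  [kg·s⁻²] / [m·s⁻¹] = kg·m⁻¹·s⁻¹
Both are kg·m⁻¹·s⁻¹, so they have the same dimensions and can be added.

Yes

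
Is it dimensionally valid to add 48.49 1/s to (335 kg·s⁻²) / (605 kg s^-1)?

Yes

Dimensions:
  48.49 1/s:  s⁻¹
  (335 kg·s⁻²) / (605 kg s^-1):  [kg·s⁻²] / [kg·s⁻¹] = s⁻¹
Both are s⁻¹, so they have the same dimensions and can be added.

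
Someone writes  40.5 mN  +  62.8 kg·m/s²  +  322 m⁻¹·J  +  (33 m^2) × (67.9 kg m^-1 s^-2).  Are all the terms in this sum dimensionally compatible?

Yes

Expand each in SI base units:
  40.5 mN:  N = kg·m·s⁻²
  62.8 kg·m/s²:  kg·m·s⁻²
  322 m⁻¹·J:  J·m⁻¹ = N·m·m⁻¹ = kg·m·s⁻²
  (33 m^2) × (67.9 kg m^-1 s^-2):  [m²] · [kg·m⁻¹·s⁻²] = kg·m·s⁻²
Every term reduces to kg·m·s⁻².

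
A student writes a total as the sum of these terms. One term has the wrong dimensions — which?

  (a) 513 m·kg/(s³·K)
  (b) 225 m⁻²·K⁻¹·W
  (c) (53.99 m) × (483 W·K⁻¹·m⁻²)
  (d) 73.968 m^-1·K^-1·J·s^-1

Dimensions:
  (a) kg·m·s⁻³·K⁻¹
  (b) W·m⁻²·K⁻¹ = J·s⁻¹·m⁻²·K⁻¹ = kg·s⁻³·K⁻¹
  (c) [m] · [kg·s⁻³·K⁻¹] = kg·m·s⁻³·K⁻¹
  (d) J·s⁻¹·m⁻¹·K⁻¹ = N·m·s⁻¹·m⁻¹·K⁻¹ = kg·m·s⁻³·K⁻¹
All reduce to kg·m·s⁻³·K⁻¹ except (b), which is kg·s⁻³·K⁻¹.

(b)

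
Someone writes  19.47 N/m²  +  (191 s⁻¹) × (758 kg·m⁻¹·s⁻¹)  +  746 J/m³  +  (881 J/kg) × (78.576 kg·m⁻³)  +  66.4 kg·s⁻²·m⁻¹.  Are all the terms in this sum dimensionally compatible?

Dimensions:
  19.47 N/m²:  N·m⁻² = kg·m·s⁻²·m⁻² = kg·m⁻¹·s⁻²
  (191 s⁻¹) × (758 kg·m⁻¹·s⁻¹):  [s⁻¹] · [kg·m⁻¹·s⁻¹] = kg·m⁻¹·s⁻²
  746 J/m³:  J·m⁻³ = N·m·m⁻³ = kg·m⁻¹·s⁻²
  (881 J/kg) × (78.576 kg·m⁻³):  [m²·s⁻²] · [kg·m⁻³] = kg·m⁻¹·s⁻²
  66.4 kg·s⁻²·m⁻¹:  kg·m⁻¹·s⁻²
Every term reduces to kg·m⁻¹·s⁻².

Yes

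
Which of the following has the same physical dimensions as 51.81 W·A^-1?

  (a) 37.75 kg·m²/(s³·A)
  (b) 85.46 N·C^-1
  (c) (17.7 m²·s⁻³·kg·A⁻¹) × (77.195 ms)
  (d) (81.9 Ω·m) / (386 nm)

(a)

Reference: W·A⁻¹ = J·s⁻¹·A⁻¹ = kg·m²·s⁻³·A⁻¹.
Each option:
  (a) kg·m²·s⁻³·A⁻¹  ← same
  (b) N·C⁻¹ = kg·m·s⁻²·(s·A)⁻¹ = kg·m·s⁻³·A⁻¹
  (c) [kg·m²·s⁻³·A⁻¹] · [s] = kg·m²·s⁻²·A⁻¹
  (d) [kg·m³·s⁻³·A⁻²] / [m] = kg·m²·s⁻³·A⁻²
Only (a) matches kg·m²·s⁻³·A⁻¹.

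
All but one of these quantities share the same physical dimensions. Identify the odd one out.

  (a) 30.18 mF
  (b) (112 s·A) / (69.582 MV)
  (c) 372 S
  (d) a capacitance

Reduce each to base SI dimensions:
  (a) F = C·V⁻¹ = kg⁻¹·m⁻²·s⁴·A²
  (b) [s·A] / [kg·m²·s⁻³·A⁻¹] = kg⁻¹·m⁻²·s⁴·A²
  (c) S = Ω⁻¹ = kg⁻¹·m⁻²·s³·A²
  (d) [capacitance] = kg⁻¹·m⁻²·s⁴·A²
All reduce to kg⁻¹·m⁻²·s⁴·A² except (c), which is kg⁻¹·m⁻²·s³·A².

(c)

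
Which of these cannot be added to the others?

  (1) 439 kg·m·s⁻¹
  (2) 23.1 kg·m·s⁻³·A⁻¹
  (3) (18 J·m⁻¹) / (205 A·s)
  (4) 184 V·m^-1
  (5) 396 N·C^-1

Expand each in SI base units:
  (1) kg·m·s⁻¹
  (2) kg·m·s⁻³·A⁻¹
  (3) [kg·m·s⁻²] / [s·A] = kg·m·s⁻³·A⁻¹
  (4) V·m⁻¹ = J·C⁻¹·m⁻¹ = kg·m·s⁻³·A⁻¹
  (5) N·C⁻¹ = kg·m·s⁻²·(s·A)⁻¹ = kg·m·s⁻³·A⁻¹
All reduce to kg·m·s⁻³·A⁻¹ except (1), which is kg·m·s⁻¹.

(1)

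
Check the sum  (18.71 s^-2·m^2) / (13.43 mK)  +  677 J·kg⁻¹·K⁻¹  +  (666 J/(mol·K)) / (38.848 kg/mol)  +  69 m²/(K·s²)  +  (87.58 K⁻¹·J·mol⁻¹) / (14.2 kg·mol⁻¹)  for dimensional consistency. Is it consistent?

Work out the base dimensions of each:
  (18.71 s^-2·m^2) / (13.43 mK):  [m²·s⁻²] / [K] = m²·s⁻²·K⁻¹
  677 J·kg⁻¹·K⁻¹:  J·kg⁻¹·K⁻¹ = N·m·kg⁻¹·K⁻¹ = m²·s⁻²·K⁻¹
  (666 J/(mol·K)) / (38.848 kg/mol):  [kg·m²·s⁻²·K⁻¹·mol⁻¹] / [kg·mol⁻¹] = m²·s⁻²·K⁻¹
  69 m²/(K·s²):  m²·s⁻²·K⁻¹
  (87.58 K⁻¹·J·mol⁻¹) / (14.2 kg·mol⁻¹):  [kg·m²·s⁻²·K⁻¹·mol⁻¹] / [kg·mol⁻¹] = m²·s⁻²·K⁻¹
Every term reduces to m²·s⁻²·K⁻¹.

Yes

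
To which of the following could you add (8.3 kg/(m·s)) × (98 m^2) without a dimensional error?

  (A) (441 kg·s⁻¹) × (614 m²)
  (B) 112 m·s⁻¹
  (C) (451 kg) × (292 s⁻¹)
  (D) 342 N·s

(D)

Reference: [kg·m⁻¹·s⁻¹] · [m²] = kg·m·s⁻¹.
Each option:
  (A) [kg·s⁻¹] · [m²] = kg·m²·s⁻¹
  (B) m·s⁻¹
  (C) [kg] · [s⁻¹] = kg·s⁻¹
  (D) N·s = kg·m·s⁻²·s = kg·m·s⁻¹  ← same
Only (D) matches kg·m·s⁻¹.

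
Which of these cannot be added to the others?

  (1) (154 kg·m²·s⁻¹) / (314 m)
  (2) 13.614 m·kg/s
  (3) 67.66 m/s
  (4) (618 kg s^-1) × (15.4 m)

Work out the base dimensions of each:
  (1) [kg·m²·s⁻¹] / [m] = kg·m·s⁻¹
  (2) kg·m·s⁻¹
  (3) m·s⁻¹
  (4) [kg·s⁻¹] · [m] = kg·m·s⁻¹
All reduce to kg·m·s⁻¹ except (3), which is m·s⁻¹.

(3)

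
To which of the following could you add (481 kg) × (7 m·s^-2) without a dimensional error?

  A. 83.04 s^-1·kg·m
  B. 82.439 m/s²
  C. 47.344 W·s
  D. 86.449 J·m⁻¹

Reference: [kg] · [m·s⁻²] = kg·m·s⁻².
Each option:
  A. kg·m·s⁻¹
  B. m·s⁻²
  C. W·s = J·s⁻¹·s = kg·m²·s⁻²
  D. J·m⁻¹ = N·m·m⁻¹ = kg·m·s⁻²  ← same
Only D. matches kg·m·s⁻².

D.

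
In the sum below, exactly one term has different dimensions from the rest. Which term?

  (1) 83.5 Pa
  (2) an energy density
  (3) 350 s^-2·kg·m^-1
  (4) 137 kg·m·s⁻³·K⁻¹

Work out the base dimensions of each:
  (1) Pa = N·m⁻² = kg·m⁻¹·s⁻²
  (2) [energy density] = kg·m⁻¹·s⁻²
  (3) kg·m⁻¹·s⁻²
  (4) kg·m·s⁻³·K⁻¹
All reduce to kg·m⁻¹·s⁻² except (4), which is kg·m·s⁻³·K⁻¹.

(4)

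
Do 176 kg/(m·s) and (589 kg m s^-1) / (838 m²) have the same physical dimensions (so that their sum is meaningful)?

Yes

Dimensions:
  176 kg/(m·s):  kg·m⁻¹·s⁻¹
  (589 kg m s^-1) / (838 m²):  [kg·m·s⁻¹] / [m²] = kg·m⁻¹·s⁻¹
Both are kg·m⁻¹·s⁻¹, so they have the same dimensions and can be added.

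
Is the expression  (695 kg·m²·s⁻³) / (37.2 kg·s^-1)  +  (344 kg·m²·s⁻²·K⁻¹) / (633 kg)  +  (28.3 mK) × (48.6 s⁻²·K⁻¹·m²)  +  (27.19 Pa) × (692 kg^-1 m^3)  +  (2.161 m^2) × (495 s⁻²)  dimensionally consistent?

Reduce each to base SI dimensions:
  (695 kg·m²·s⁻³) / (37.2 kg·s^-1):  [kg·m²·s⁻³] / [kg·s⁻¹] = m²·s⁻²
  (344 kg·m²·s⁻²·K⁻¹) / (633 kg):  [kg·m²·s⁻²·K⁻¹] / [kg] = m²·s⁻²·K⁻¹
  (28.3 mK) × (48.6 s⁻²·K⁻¹·m²):  [K] · [m²·s⁻²·K⁻¹] = m²·s⁻²
  (27.19 Pa) × (692 kg^-1 m^3):  [kg·m⁻¹·s⁻²] · [kg⁻¹·m³] = m²·s⁻²
  (2.161 m^2) × (495 s⁻²):  [m²] · [s⁻²] = m²·s⁻²
The terms do not share a single dimension (m²·s⁻² vs m²·s⁻²·K⁻¹).

No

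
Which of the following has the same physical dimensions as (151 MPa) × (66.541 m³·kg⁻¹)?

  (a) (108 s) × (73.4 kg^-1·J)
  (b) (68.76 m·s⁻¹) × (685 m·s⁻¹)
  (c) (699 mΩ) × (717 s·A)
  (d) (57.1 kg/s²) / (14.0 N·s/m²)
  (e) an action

Reference: [kg·m⁻¹·s⁻²] · [kg⁻¹·m³] = m²·s⁻².
Each option:
  (a) [s] · [m²·s⁻²] = m²·s⁻¹
  (b) [m·s⁻¹] · [m·s⁻¹] = m²·s⁻²  ← same
  (c) [kg·m²·s⁻³·A⁻²] · [s·A] = kg·m²·s⁻²·A⁻¹
  (d) [kg·s⁻²] / [kg·m⁻¹·s⁻¹] = m·s⁻¹
  (e) [action] = kg·m²·s⁻¹
Only (b) matches m²·s⁻².

(b)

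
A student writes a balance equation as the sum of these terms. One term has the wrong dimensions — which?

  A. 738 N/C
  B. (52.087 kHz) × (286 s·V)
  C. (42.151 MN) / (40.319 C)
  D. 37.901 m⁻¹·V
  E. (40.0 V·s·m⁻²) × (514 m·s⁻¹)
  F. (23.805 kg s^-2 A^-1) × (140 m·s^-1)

B.

Work out the base dimensions of each:
  A. N·C⁻¹ = kg·m·s⁻²·(s·A)⁻¹ = kg·m·s⁻³·A⁻¹
  B. [s⁻¹] · [kg·m²·s⁻²·A⁻¹] = kg·m²·s⁻³·A⁻¹
  C. [kg·m·s⁻²] / [s·A] = kg·m·s⁻³·A⁻¹
  D. V·m⁻¹ = J·C⁻¹·m⁻¹ = kg·m·s⁻³·A⁻¹
  E. [kg·s⁻²·A⁻¹] · [m·s⁻¹] = kg·m·s⁻³·A⁻¹
  F. [kg·s⁻²·A⁻¹] · [m·s⁻¹] = kg·m·s⁻³·A⁻¹
All reduce to kg·m·s⁻³·A⁻¹ except B., which is kg·m²·s⁻³·A⁻¹.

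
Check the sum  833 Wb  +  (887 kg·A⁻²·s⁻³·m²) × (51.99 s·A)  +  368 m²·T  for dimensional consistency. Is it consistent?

Reduce each to base SI dimensions:
  833 Wb:  Wb = V·s = kg·m²·s⁻²·A⁻¹
  (887 kg·A⁻²·s⁻³·m²) × (51.99 s·A):  [kg·m²·s⁻³·A⁻²] · [s·A] = kg·m²·s⁻²·A⁻¹
  368 m²·T:  T·m² = Wb·m⁻²·m² = kg·m²·s⁻²·A⁻¹
Every term reduces to kg·m²·s⁻²·A⁻¹.

Yes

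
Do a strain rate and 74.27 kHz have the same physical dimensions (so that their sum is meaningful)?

Yes

In SI base units:
  a strain rate:  [strain rate] = s⁻¹
  74.27 kHz:  Hz = s⁻¹
Both are s⁻¹, so they have the same dimensions and can be added.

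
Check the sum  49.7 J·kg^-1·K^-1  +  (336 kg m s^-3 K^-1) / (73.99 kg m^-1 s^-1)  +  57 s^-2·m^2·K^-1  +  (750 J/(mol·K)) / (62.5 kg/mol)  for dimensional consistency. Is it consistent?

Yes

Dimensions:
  49.7 J·kg^-1·K^-1:  J·kg⁻¹·K⁻¹ = N·m·kg⁻¹·K⁻¹ = m²·s⁻²·K⁻¹
  (336 kg m s^-3 K^-1) / (73.99 kg m^-1 s^-1):  [kg·m·s⁻³·K⁻¹] / [kg·m⁻¹·s⁻¹] = m²·s⁻²·K⁻¹
  57 s^-2·m^2·K^-1:  m²·s⁻²·K⁻¹
  (750 J/(mol·K)) / (62.5 kg/mol):  [kg·m²·s⁻²·K⁻¹·mol⁻¹] / [kg·mol⁻¹] = m²·s⁻²·K⁻¹
Every term reduces to m²·s⁻²·K⁻¹.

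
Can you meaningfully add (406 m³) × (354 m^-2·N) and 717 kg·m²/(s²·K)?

In SI base units:
  (406 m³) × (354 m^-2·N):  [m³] · [kg·m⁻¹·s⁻²] = kg·m²·s⁻²
  717 kg·m²/(s²·K):  kg·m²·s⁻²·K⁻¹
kg·m²·s⁻² ≠ kg·m²·s⁻²·K⁻¹, so they cannot be added.

No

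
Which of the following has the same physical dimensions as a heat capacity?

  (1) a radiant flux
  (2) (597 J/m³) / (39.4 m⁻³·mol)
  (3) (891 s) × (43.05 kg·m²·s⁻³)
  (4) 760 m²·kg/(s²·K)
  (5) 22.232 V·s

Reference: [heat capacity] = kg·m²·s⁻²·K⁻¹.
Each option:
  (1) [radiant flux] = kg·m²·s⁻³
  (2) [kg·m⁻¹·s⁻²] / [m⁻³·mol] = kg·m²·s⁻²·mol⁻¹
  (3) [s] · [kg·m²·s⁻³] = kg·m²·s⁻²
  (4) kg·m²·s⁻²·K⁻¹  ← same
  (5) V·s = J·C⁻¹·s = kg·m²·s⁻²·A⁻¹
Only (4) matches kg·m²·s⁻²·K⁻¹.

(4)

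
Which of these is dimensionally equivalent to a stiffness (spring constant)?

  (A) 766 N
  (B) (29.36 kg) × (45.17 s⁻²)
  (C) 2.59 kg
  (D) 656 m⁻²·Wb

(B)

Reference: [stiffness (spring constant)] = kg·s⁻².
Each option:
  (A) N = kg·m·s⁻²
  (B) [kg] · [s⁻²] = kg·s⁻²  ← same
  (C) kg
  (D) Wb·m⁻² = V·s·m⁻² = kg·s⁻²·A⁻¹
Only (B) matches kg·s⁻².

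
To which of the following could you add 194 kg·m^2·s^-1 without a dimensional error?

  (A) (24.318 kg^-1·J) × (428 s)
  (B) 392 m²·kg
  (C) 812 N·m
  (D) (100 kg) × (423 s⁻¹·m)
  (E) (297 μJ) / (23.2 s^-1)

(E)

Reference: kg·m²·s⁻¹.
Each option:
  (A) [m²·s⁻²] · [s] = m²·s⁻¹
  (B) kg·m²
  (C) N·m = kg·m·s⁻²·m = kg·m²·s⁻²
  (D) [kg] · [m·s⁻¹] = kg·m·s⁻¹
  (E) [kg·m²·s⁻²] / [s⁻¹] = kg·m²·s⁻¹  ← same
Only (E) matches kg·m²·s⁻¹.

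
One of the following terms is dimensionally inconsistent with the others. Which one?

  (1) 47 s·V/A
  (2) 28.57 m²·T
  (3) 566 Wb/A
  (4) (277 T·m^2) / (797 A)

(2)

Work out the base dimensions of each:
  (1) V·s·A⁻¹ = J·C⁻¹·s·A⁻¹ = kg·m²·s⁻²·A⁻²
  (2) T·m² = Wb·m⁻²·m² = kg·m²·s⁻²·A⁻¹
  (3) Wb·A⁻¹ = V·s·A⁻¹ = kg·m²·s⁻²·A⁻²
  (4) [kg·m²·s⁻²·A⁻¹] / [A] = kg·m²·s⁻²·A⁻²
All reduce to kg·m²·s⁻²·A⁻² except (2), which is kg·m²·s⁻²·A⁻¹.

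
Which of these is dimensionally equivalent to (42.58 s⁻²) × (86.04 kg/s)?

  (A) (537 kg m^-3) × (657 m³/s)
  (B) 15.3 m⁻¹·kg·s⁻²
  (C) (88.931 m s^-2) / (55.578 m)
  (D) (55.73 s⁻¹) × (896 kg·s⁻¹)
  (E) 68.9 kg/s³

(E)

Reference: [s⁻²] · [kg·s⁻¹] = kg·s⁻³.
Each option:
  (A) [kg·m⁻³] · [m³·s⁻¹] = kg·s⁻¹
  (B) kg·m⁻¹·s⁻²
  (C) [m·s⁻²] / [m] = s⁻²
  (D) [s⁻¹] · [kg·s⁻¹] = kg·s⁻²
  (E) kg·s⁻³  ← same
Only (E) matches kg·s⁻³.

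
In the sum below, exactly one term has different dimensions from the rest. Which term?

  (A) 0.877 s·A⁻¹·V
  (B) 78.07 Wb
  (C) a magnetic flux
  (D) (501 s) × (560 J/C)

(A)

Work out the base dimensions of each:
  (A) V·s·A⁻¹ = J·C⁻¹·s·A⁻¹ = kg·m²·s⁻²·A⁻²
  (B) Wb = V·s = kg·m²·s⁻²·A⁻¹
  (C) [magnetic flux] = kg·m²·s⁻²·A⁻¹
  (D) [s] · [kg·m²·s⁻³·A⁻¹] = kg·m²·s⁻²·A⁻¹
All reduce to kg·m²·s⁻²·A⁻¹ except (A), which is kg·m²·s⁻²·A⁻².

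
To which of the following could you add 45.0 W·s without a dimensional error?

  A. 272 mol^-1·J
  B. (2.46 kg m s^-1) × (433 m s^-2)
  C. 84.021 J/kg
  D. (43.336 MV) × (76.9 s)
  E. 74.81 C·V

Reference: W·s = J·s⁻¹·s = kg·m²·s⁻².
Each option:
  A. J·mol⁻¹ = N·m·mol⁻¹ = kg·m²·s⁻²·mol⁻¹
  B. [kg·m·s⁻¹] · [m·s⁻²] = kg·m²·s⁻³
  C. J·kg⁻¹ = N·m·kg⁻¹ = m²·s⁻²
  D. [kg·m²·s⁻³·A⁻¹] · [s] = kg·m²·s⁻²·A⁻¹
  E. C·V = s·A·J·C⁻¹ = kg·m²·s⁻²  ← same
Only E. matches kg·m²·s⁻².

E.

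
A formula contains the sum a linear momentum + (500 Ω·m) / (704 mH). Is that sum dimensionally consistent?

Dimensions:
  a linear momentum:  [linear momentum] = kg·m·s⁻¹
  (500 Ω·m) / (704 mH):  [kg·m³·s⁻³·A⁻²] / [kg·m²·s⁻²·A⁻²] = m·s⁻¹
kg·m·s⁻¹ ≠ m·s⁻¹, so they cannot be added.

No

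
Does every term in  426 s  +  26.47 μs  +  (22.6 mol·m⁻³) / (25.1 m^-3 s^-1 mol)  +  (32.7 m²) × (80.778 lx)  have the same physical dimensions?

Reduce each to base SI dimensions:
  426 s:  s
  26.47 μs:  s
  (22.6 mol·m⁻³) / (25.1 m^-3 s^-1 mol):  [m⁻³·mol] / [m⁻³·s⁻¹·mol] = s
  (32.7 m²) × (80.778 lx):  [m²] · [m⁻²·cd] = cd
The terms do not share a single dimension (cd vs s).

No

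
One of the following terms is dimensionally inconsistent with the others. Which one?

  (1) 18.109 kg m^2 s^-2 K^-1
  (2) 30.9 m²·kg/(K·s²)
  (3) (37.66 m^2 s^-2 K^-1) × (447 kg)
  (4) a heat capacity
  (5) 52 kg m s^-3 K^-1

(5)

In SI base units:
  (1) kg·m²·s⁻²·K⁻¹
  (2) kg·m²·s⁻²·K⁻¹
  (3) [m²·s⁻²·K⁻¹] · [kg] = kg·m²·s⁻²·K⁻¹
  (4) [heat capacity] = kg·m²·s⁻²·K⁻¹
  (5) kg·m·s⁻³·K⁻¹
All reduce to kg·m²·s⁻²·K⁻¹ except (5), which is kg·m·s⁻³·K⁻¹.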